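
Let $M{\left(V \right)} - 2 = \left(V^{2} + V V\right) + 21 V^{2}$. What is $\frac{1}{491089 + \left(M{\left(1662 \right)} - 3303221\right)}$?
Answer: $\frac{1}{60719482} \approx 1.6469 \cdot 10^{-8}$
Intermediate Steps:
$M{\left(V \right)} = 2 + 23 V^{2}$ ($M{\left(V \right)} = 2 + \left(\left(V^{2} + V V\right) + 21 V^{2}\right) = 2 + \left(\left(V^{2} + V^{2}\right) + 21 V^{2}\right) = 2 + \left(2 V^{2} + 21 V^{2}\right) = 2 + 23 V^{2}$)
$\frac{1}{491089 + \left(M{\left(1662 \right)} - 3303221\right)} = \frac{1}{491089 + \left(\left(2 + 23 \cdot 1662^{2}\right) - 3303221\right)} = \frac{1}{491089 + \left(\left(2 + 23 \cdot 2762244\right) - 3303221\right)} = \frac{1}{491089 + \left(\left(2 + 63531612\right) - 3303221\right)} = \frac{1}{491089 + \left(63531614 - 3303221\right)} = \frac{1}{491089 + 60228393} = \frac{1}{60719482}$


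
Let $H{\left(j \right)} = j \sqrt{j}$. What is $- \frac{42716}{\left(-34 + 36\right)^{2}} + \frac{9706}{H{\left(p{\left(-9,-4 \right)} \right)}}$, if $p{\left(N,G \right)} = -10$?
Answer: $-10679 + \frac{4853 i \sqrt{10}}{50} \approx -10679.0 + 306.93 i$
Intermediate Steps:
$H{\left(j \right)} = j^{\frac{3}{2}}$
$- \frac{42716}{\left(-34 + 36\right)^{2}} + \frac{9706}{H{\left(p{\left(-9,-4 \right)} \right)}} = - \frac{42716}{\left(-34 + 36\right)^{2}} + \frac{9706}{\left(-10\right)^{\frac{3}{2}}} = - \frac{42716}{2^{2}} + \frac{9706}{\left(-10\right) i \sqrt{10}} = - \frac{42716}{4} + 9706 \frac{i \sqrt{10}}{100} = \left(-42716\right) \frac{1}{4} + \frac{4853 i \sqrt{10}}{50} = -10679 + \frac{4853 i \sqrt{10}}{50}$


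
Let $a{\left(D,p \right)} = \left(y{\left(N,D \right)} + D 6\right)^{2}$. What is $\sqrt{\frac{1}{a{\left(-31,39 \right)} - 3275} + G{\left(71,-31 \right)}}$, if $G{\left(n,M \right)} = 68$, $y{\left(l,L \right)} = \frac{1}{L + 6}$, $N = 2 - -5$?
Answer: $\frac{\sqrt{26082726437511118}}{19584926} \approx 8.2462$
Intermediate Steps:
$N = 7$ ($N = 2 + 5 = 7$)
$y{\left(l,L \right)} = \frac{1}{6 + L}$
$a{\left(D,p \right)} = \left(\frac{1}{6 + D} + 6 D\right)^{2}$ ($a{\left(D,p \right)} = \left(\frac{1}{6 + D} + D 6\right)^{2} = \left(\frac{1}{6 + D} + 6 D\right)^{2}$)
$\sqrt{\frac{1}{a{\left(-31,39 \right)} - 3275} + G{\left(71,-31 \right)}} = \sqrt{\frac{1}{\frac{\left(1 + 6 \left(-31\right) \left(6 - 31\right)\right)^{2}}{\left(6 - 31\right)^{2}} - 3275} + 68} = \sqrt{\frac{1}{\frac{\left(1 + 6 \left(-31\right) \left(-25\right)\right)^{2}}{625} - 3275} + 68} = \sqrt{\frac{1}{\left(1 + 4650\right)^{2} \cdot \frac{1}{625} - 3275} + 68} = \sqrt{\frac{1}{4651^{2} \cdot \frac{1}{625} - 3275} + 68} = \sqrt{\frac{1}{21631801 \cdot \frac{1}{625} - 3275} + 68} = \sqrt{\frac{1}{\frac{21631801}{625} - 3275} + 68} = \sqrt{\frac{1}{\frac{19584926}{625}} + 68} = \sqrt{\frac{625}{19584926} + 68} = \sqrt{\frac{1331775593}{19584926}} = \frac{\sqrt{26082726437511118}}{19584926}$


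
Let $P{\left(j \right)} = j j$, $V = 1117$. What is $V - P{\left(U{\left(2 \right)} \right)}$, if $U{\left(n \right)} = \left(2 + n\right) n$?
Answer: $1053$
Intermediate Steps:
$U{\left(n \right)} = n \left(2 + n\right)$
$P{\left(j \right)} = j^{2}$
$V - P{\left(U{\left(2 \right)} \right)} = 1117 - \left(2 \left(2 + 2\right)\right)^{2} = 1117 - \left(2 \cdot 4\right)^{2} = 1117 - 8^{2} = 1117 - 64 = 1053$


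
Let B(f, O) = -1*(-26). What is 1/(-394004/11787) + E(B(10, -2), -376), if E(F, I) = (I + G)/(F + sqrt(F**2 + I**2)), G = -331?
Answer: 697022827/6962838688 - 707*sqrt(35513)/70688 ≈ -1.7847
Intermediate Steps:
B(f, O) = 26
E(F, I) = (-331 + I)/(F + sqrt(F**2 + I**2)) (E(F, I) = (I - 331)/(F + sqrt(F**2 + I**2)) = (-331 + I)/(F + sqrt(F**2 + I**2)))
1/(-394004/11787) + E(B(10, -2), -376) = 1/(-394004/11787) + (-331 - 376)/(26 + sqrt(26**2 + (-376)**2)) = 1/(-394004*1/11787) - 707/(26 + sqrt(676 + 141376)) = 1/(-394004/11787) - 707/(26 + sqrt(142052)) = -11787/394004 - 707/(26 + 2*sqrt(35513))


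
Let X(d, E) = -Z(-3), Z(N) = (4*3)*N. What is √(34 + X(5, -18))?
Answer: √70 ≈ 8.3666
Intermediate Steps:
Z(N) = 12*N
X(d, E) = 36 (X(d, E) = -12*(-3) = -1*(-36) = 36)
√(34 + X(5, -18)) = √(34 + 36) = √70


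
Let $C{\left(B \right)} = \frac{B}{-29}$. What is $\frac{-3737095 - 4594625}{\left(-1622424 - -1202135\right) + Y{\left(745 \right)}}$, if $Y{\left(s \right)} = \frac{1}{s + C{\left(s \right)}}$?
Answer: $\frac{173799679200}{8767228511} \approx 19.824$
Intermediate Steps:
$C{\left(B \right)} = - \frac{B}{29}$ ($C{\left(B \right)} = B \left(- \frac{1}{29}\right) = - \frac{B}{29}$)
$Y{\left(s \right)} = \frac{29}{28 s}$ ($Y{\left(s \right)} = \frac{1}{s - \frac{s}{29}} = \frac{1}{\frac{28}{29} s} = \frac{29}{28 s}$)
$\frac{-3737095 - 4594625}{\left(-1622424 - -1202135\right) + Y{\left(745 \right)}} = \frac{-3737095 - 4594625}{\left(-1622424 - -1202135\right) + \frac{29}{28 \cdot 745}} = - \frac{8331720}{\left(-1622424 + 1202135\right) + \frac{29}{28} \cdot \frac{1}{745}} = - \frac{8331720}{-420289 + \frac{29}{20860}} = - \frac{8331720}{- \frac{8767228511}{20860}} = \left(-8331720\right) \left(- \frac{20860}{8767228511}\right) = \frac{173799679200}{8767228511}$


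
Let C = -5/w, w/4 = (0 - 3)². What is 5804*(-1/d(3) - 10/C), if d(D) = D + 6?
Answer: 3755188/9 ≈ 4.1724e+5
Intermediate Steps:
w = 36 (w = 4*(0 - 3)² = 4*(-3)² = 4*9 = 36)
d(D) = 6 + D
C = -5/36 ≈ -0.13889
5804*(-1/d(3) - 10/C) = 5804*(-1/(6 + 3) - 10/(-5/36)) = 5804*(-1/9 - 10*(-36/5)) = 5804*(-1*⅑ + 72) = 5804*(-⅑ + 72) = 5804*(647/9) = 3755188/9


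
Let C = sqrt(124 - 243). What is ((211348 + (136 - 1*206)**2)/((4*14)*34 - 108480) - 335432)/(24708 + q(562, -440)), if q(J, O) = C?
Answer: -55205728475790/4066443136163 + 4468652135*I*sqrt(119)/8132886272326 ≈ -13.576 + 0.0059938*I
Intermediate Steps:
C = I*sqrt(119) (C = sqrt(-119) = I*sqrt(119) ≈ 10.909*I)
q(J, O) = I*sqrt(119)
((211348 + (136 - 1*206)**2)/((4*14)*34 - 108480) - 335432)/(24708 + q(562, -440)) = ((211348 + (136 - 1*206)**2)/((4*14)*34 - 108480) - 335432)/(24708 + I*sqrt(119)) = ((211348 + (136 - 206)**2)/(56*34 - 108480) - 335432)/(24708 + I*sqrt(119)) = ((211348 + (-70)**2)/(1904 - 108480) - 335432)/(24708 + I*sqrt(119)) = ((211348 + 4900)/(-106576) - 335432)/(24708 + I*sqrt(119)) = (216248*(-1/106576) - 335432)/(24708 + I*sqrt(119)) = (-27031/13322 - 335432)/(24708 + I*sqrt(119)) = -4468652135/(13322*(24708 + I*sqrt(119)))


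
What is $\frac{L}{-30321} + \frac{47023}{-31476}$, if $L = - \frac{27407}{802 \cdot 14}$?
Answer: $- \frac{666993516233}{446492552562} \approx -1.4939$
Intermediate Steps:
$L = - \frac{27407}{11228} \approx -2.441$
$\frac{L}{-30321} + \frac{47023}{-31476} = - \frac{27407}{11228 \left(-30321\right)} + \frac{47023}{-31476} = \left(- \frac{27407}{11228}\right) \left(- \frac{1}{30321}\right) + 47023 \left(- \frac{1}{31476}\right) = \frac{27407}{340444188} - \frac{47023}{31476} = - \frac{666993516233}{446492552562}$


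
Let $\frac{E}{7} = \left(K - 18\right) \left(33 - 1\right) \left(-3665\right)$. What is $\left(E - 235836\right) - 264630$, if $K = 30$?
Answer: $-10351986$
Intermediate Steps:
$E = -9851520$ ($E = 7 \left(30 - 18\right) \left(33 - 1\right) \left(-3665\right) = 7 \cdot 12 \cdot 32 \left(-3665\right) = 7 \cdot 384 \left(-3665\right) = 7 \left(-1407360\right) = -9851520$)
$\left(E - 235836\right) - 264630 = \left(-9851520 - 235836\right) - 264630 = -10087356 - 264630 = -10351986$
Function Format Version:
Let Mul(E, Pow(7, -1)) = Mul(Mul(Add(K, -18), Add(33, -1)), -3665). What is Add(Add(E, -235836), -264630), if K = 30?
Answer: -10351986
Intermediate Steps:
E = -9851520 (E = Mul(7, Mul(Mul(Add(30, -18), Add(33, -1)), -3665)) = Mul(7, Mul(Mul(12, 32), -3665)) = Mul(7, Mul(384, -3665)) = Mul(7, -1407360) = -9851520)
Add(Add(E, -235836), -264630) = Add(Add(-9851520, -235836), -264630) = Add(-10087356, -264630) = -10351986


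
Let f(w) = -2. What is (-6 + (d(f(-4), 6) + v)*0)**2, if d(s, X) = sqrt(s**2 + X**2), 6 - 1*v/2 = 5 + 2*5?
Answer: 36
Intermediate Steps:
v = -18 (v = 12 - 2*(5 + 2*5) = 12 - 2*(5 + 10) = 12 - 2*15 = 12 - 30 = -18)
d(s, X) = sqrt(X**2 + s**2)
(-6 + (d(f(-4), 6) + v)*0)**2 = (-6 + (sqrt(6**2 + (-2)**2) - 18)*0)**2 = (-6 + (sqrt(36 + 4) - 18)*0)**2 = (-6 + (sqrt(40) - 18)*0)**2 = (-6 + (2*sqrt(10) - 18)*0)**2 = (-6 + (-18 + 2*sqrt(10))*0)**2 = (-6 + 0)**2 = (-6)**2 = 36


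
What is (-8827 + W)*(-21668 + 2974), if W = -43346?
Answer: 975322062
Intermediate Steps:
(-8827 + W)*(-21668 + 2974) = (-8827 - 43346)*(-21668 + 2974) = -52173*(-18694) = 975322062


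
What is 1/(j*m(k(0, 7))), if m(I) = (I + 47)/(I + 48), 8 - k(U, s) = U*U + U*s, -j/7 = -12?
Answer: 2/165 ≈ 0.012121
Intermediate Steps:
j = 84 (j = -7*(-12) = 84)
k(U, s) = 8 - U² - U*s (k(U, s) = 8 - (U*U + U*s) = 8 - (U² + U*s) = 8 + (-U² - U*s) = 8 - U² - U*s)
m(I) = (47 + I)/(48 + I)
1/(j*m(k(0, 7))) = 1/(84*((47 + (8 - 1*0² - 1*0*7))/(48 + (8 - 1*0² - 1*0*7)))) = 1/(84*((47 + (8 - 1*0 + 0))/(48 + (8 - 1*0 + 0)))) = 1/(84*((47 + (8 + 0 + 0))/(48 + (8 + 0 + 0)))) = 1/(84*((47 + 8)/(48 + 8))) = 1/(84*(55/56)) = 1/(165/2) = 2/165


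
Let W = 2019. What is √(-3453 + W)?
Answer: I*√1434 ≈ 37.868*I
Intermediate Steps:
√(-3453 + W) = √(-3453 + 2019) = √(-1434) = I*√1434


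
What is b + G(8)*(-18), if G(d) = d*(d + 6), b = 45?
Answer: -1971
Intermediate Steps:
G(d) = d*(6 + d)
b + G(8)*(-18) = 45 + (8*(6 + 8))*(-18) = 45 + (8*14)*(-18) = 45 + 112*(-18) = 45 - 2016 = -1971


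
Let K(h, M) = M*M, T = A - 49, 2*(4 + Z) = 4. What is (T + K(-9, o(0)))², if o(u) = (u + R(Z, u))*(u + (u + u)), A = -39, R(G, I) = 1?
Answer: 7744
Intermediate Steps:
Z = -2 (Z = -4 + (½)*4 = -4 + 2 = -2)
o(u) = 3*u*(1 + u) (o(u) = (u + 1)*(u + (u + u)) = (1 + u)*(u + 2*u) = (1 + u)*(3*u) = 3*u*(1 + u))
T = -88 (T = -39 - 49 = -88)
K(h, M) = M²
(T + K(-9, o(0)))² = (-88 + (3*0*(1 + 0))²)² = (-88 + (3*0*1)²)² = (-88 + 0²)² = (-88 + 0)² = (-88)² = 7744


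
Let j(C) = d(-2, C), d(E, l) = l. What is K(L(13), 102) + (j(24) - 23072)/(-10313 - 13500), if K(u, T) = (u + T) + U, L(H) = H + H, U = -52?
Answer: 1832836/23813 ≈ 76.968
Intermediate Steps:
L(H) = 2*H
j(C) = C
K(u, T) = -52 + T + u (K(u, T) = (u + T) - 52 = (T + u) - 52 = -52 + T + u)
K(L(13), 102) + (j(24) - 23072)/(-10313 - 13500) = (-52 + 102 + 2*13) + (24 - 23072)/(-10313 - 13500) = (-52 + 102 + 26) - 23048/(-23813) = 76 - 23048*(-1/23813) = 76 + 23048/23813 = 1832836/23813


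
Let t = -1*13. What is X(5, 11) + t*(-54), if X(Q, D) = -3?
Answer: 699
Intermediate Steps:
t = -13
X(5, 11) + t*(-54) = -3 - 13*(-54) = -3 + 702 = 699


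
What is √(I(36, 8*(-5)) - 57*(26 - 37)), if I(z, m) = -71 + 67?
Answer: √623 ≈ 24.960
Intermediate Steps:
I(z, m) = -4
√(I(36, 8*(-5)) - 57*(26 - 37)) = √(-4 - 57*(26 - 37)) = √(-4 - 57*(-11)) = √(-4 + 627) = √623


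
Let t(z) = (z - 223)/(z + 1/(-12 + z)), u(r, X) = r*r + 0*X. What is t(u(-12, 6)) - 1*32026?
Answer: -608792662/19009 ≈ -32027.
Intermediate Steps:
u(r, X) = r² (u(r, X) = r² + 0 = r²)
t(z) = (-223 + z)/(z + 1/(-12 + z))
t(u(-12, 6)) - 1*32026 = (2676 + ((-12)²)² - 235*(-12)²)/(1 + ((-12)²)² - 12*(-12)²) - 1*32026 = (2676 + 144² - 235*144)/(1 + 144² - 12*144) - 32026 = (2676 + 20736 - 33840)/(1 + 20736 - 1728) - 32026 = -10428/19009 - 32026 = -608792662/19009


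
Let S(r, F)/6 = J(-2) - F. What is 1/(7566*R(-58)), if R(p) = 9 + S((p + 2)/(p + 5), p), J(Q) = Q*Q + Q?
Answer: 1/2791854 ≈ 3.5818e-7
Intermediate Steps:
J(Q) = Q + Q² (J(Q) = Q² + Q = Q + Q²)
S(r, F) = 12 - 6*F (S(r, F) = 6*(-2*(1 - 2) - F) = 6*(-2*(-1) - F) = 6*(2 - F) = 12 - 6*F)
R(p) = 21 - 6*p (R(p) = 9 + (12 - 6*p) = 21 - 6*p)
1/(7566*R(-58)) = 1/(7566*(21 - 6*(-58))) = 1/(7566*(21 + 348)) = (1/7566)/369 = (1/7566)*(1/369) = 1/2791854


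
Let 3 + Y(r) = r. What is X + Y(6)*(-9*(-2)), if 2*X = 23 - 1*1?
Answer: 65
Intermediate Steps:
X = 11 (X = (23 - 1*1)/2 = (23 - 1)/2 = (1/2)*22 = 11)
Y(r) = -3 + r
X + Y(6)*(-9*(-2)) = 11 + (-3 + 6)*(-9*(-2)) = 11 + 3*18 = 11 + 54 = 65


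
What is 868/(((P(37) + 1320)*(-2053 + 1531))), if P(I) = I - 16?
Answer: -434/350001 ≈ -0.0012400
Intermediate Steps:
P(I) = -16 + I
868/(((P(37) + 1320)*(-2053 + 1531))) = 868/((((-16 + 37) + 1320)*(-2053 + 1531))) = 868/(((21 + 1320)*(-522))) = 868/((1341*(-522))) = 868/(-700002) = 868*(-1/700002) = -434/350001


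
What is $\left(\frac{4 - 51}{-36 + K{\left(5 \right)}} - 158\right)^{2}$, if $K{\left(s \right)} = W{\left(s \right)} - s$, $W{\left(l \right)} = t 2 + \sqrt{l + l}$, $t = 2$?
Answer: $\frac{45361780379}{1846881} - \frac{20020402 \sqrt{10}}{1846881} \approx 24527.0$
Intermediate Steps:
$W{\left(l \right)} = 4 + \sqrt{2} \sqrt{l}$ ($W{\left(l \right)} = 2 \cdot 2 + \sqrt{l + l} = 4 + \sqrt{2 l} = 4 + \sqrt{2} \sqrt{l}$)
$K{\left(s \right)} = 4 - s + \sqrt{2} \sqrt{s}$ ($K{\left(s \right)} = \left(4 + \sqrt{2} \sqrt{s}\right) - s = 4 - s + \sqrt{2} \sqrt{s}$)
$\left(\frac{4 - 51}{-36 + K{\left(5 \right)}} - 158\right)^{2} = \left(\frac{4 - 51}{-36 + \left(4 - 5 + \sqrt{2} \sqrt{5}\right)} - 158\right)^{2} = \left(- \frac{47}{-36 + \left(4 - 5 + \sqrt{10}\right)} - 158\right)^{2} = \left(- \frac{47}{-36 - \left(1 - \sqrt{10}\right)} - 158\right)^{2} = \left(- \frac{47}{-37 + \sqrt{10}} - 158\right)^{2} = \left(-158 - \frac{47}{-37 + \sqrt{10}}\right)^{2}$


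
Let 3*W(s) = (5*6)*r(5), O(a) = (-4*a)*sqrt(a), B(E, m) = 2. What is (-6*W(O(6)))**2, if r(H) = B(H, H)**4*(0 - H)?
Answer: 23040000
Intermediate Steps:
O(a) = -4*a**(3/2)
r(H) = -16*H (r(H) = 2**4*(0 - H) = 16*(-H) = -16*H)
W(s) = -800 (W(s) = ((5*6)*(-16*5))/3 = (30*(-80))/3 = (1/3)*(-2400) = -800)
(-6*W(O(6)))**2 = (-6*(-800))**2 = 4800**2 = 23040000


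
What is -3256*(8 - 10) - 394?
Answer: 6118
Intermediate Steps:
-3256*(8 - 10) - 394 = -3256*(-2) - 394 = -296*(-22) - 394 = 6512 - 394 = 6118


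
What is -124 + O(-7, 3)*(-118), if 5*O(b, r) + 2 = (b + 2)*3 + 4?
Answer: 914/5 ≈ 182.80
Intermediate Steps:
O(b, r) = 8/5 + 3*b/5 (O(b, r) = -2/5 + ((b + 2)*3 + 4)/5 = -2/5 + ((2 + b)*3 + 4)/5 = -2/5 + ((6 + 3*b) + 4)/5 = -2/5 + (10 + 3*b)/5 = -2/5 + (2 + 3*b/5) = 8/5 + 3*b/5)
-124 + O(-7, 3)*(-118) = -124 + (8/5 + (3/5)*(-7))*(-118) = -124 + (8/5 - 21/5)*(-118) = -124 - 13/5*(-118) = -124 + 1534/5 = 914/5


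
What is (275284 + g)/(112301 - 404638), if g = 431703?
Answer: -706987/292337 ≈ -2.4184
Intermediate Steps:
(275284 + g)/(112301 - 404638) = (275284 + 431703)/(112301 - 404638) = 706987/(-292337) = 706987*(-1/292337) = -706987/292337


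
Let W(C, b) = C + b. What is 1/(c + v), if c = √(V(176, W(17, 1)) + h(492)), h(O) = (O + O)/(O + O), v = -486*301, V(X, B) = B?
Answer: -146286/21399593777 - √19/21399593777 ≈ -6.8361e-6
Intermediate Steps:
v = -146286
h(O) = 1 (h(O) = (2*O)/((2*O)) = (2*O)*(1/(2*O)) = 1)
c = √19 (c = √((17 + 1) + 1) = √(18 + 1) = √19 ≈ 4.3589)
1/(c + v) = 1/(√19 - 146286) = 1/(-146286 + √19)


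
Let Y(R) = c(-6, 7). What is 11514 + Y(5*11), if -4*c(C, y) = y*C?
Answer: 23049/2 ≈ 11525.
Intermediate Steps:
c(C, y) = -C*y/4 (c(C, y) = -y*C/4 = -C*y/4)
Y(R) = 21/2 (Y(R) = -¼*(-6)*7 = 21/2)
11514 + Y(5*11) = 11514 + 21/2 = 23049/2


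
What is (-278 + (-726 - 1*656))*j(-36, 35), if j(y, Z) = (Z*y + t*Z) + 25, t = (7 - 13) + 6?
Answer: 2050100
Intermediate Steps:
t = 0 (t = -6 + 6 = 0)
j(y, Z) = 25 + Z*y (j(y, Z) = (Z*y + 0*Z) + 25 = (Z*y + 0) + 25 = Z*y + 25 = 25 + Z*y)
(-278 + (-726 - 1*656))*j(-36, 35) = (-278 + (-726 - 1*656))*(25 + 35*(-36)) = (-278 + (-726 - 656))*(25 - 1260) = (-278 - 1382)*(-1235) = -1660*(-1235) = 2050100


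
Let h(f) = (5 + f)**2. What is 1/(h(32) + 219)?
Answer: 1/1588 ≈ 0.00062972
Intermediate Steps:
1/(h(32) + 219) = 1/((5 + 32)**2 + 219) = 1/(37**2 + 219) = 1/(1369 + 219) = 1/1588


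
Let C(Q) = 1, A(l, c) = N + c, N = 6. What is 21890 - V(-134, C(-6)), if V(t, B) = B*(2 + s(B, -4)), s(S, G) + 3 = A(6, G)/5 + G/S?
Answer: 109473/5 ≈ 21895.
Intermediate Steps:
A(l, c) = 6 + c
s(S, G) = -9/5 + G/5 + G/S (s(S, G) = -3 + ((6 + G)/5 + G/S) = -3 + ((6 + G)*(1/5) + G/S) = -3 + ((6/5 + G/5) + G/S) = -3 + (6/5 + G/5 + G/S) = -9/5 + G/5 + G/S)
V(t, B) = B*(2 + (-4 - 13*B/5)/B) (V(t, B) = B*(2 + (-4 + B*(-9 - 4)/5)/B) = B*(2 + (-4 + (1/5)*B*(-13))/B) = B*(2 + (-4 - 13*B/5)/B))
21890 - V(-134, C(-6)) = 21890 - (-4 - 3/5*1) = 21890 - (-4 - 3/5) = 21890 - 1*(-23/5) = 21890 + 23/5 = 109473/5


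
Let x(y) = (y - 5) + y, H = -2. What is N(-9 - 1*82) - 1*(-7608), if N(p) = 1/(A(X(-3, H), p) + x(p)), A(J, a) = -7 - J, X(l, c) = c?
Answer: 1460735/192 ≈ 7608.0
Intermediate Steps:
x(y) = -5 + 2*y (x(y) = (-5 + y) + y = -5 + 2*y)
N(p) = 1/(-10 + 2*p) (N(p) = 1/((-7 - 1*(-2)) + (-5 + 2*p)) = 1/((-7 + 2) + (-5 + 2*p)) = 1/(-5 + (-5 + 2*p)) = 1/(-10 + 2*p))
N(-9 - 1*82) - 1*(-7608) = 1/(2*(-5 + (-9 - 1*82))) - 1*(-7608) = 1/(2*(-5 + (-9 - 82))) + 7608 = 1/(2*(-5 - 91)) + 7608 = (½)/(-96) + 7608 = (½)*(-1/96) + 7608 = -1/192 + 7608 = 1460735/192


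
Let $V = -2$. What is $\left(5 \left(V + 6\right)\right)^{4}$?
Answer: $160000$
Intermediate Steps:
$\left(5 \left(V + 6\right)\right)^{4} = \left(5 \left(-2 + 6\right)\right)^{4} = \left(5 \cdot 4\right)^{4} = 20^{4} = 160000$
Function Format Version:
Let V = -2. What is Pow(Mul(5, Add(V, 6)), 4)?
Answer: 160000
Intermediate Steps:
Pow(Mul(5, Add(V, 6)), 4) = Pow(Mul(5, Add(-2, 6)), 4) = Pow(Mul(5, 4), 4) = Pow(20, 4) = 160000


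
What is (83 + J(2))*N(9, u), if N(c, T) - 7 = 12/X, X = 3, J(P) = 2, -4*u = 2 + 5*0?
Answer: 935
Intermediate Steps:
u = -1/2 (u = -(2 + 5*0)/4 = -(2 + 0)/4 = -1/4*2 = -1/2 ≈ -0.50000)
N(c, T) = 11 (N(c, T) = 7 + 12/3 = 7 + 12*(1/3) = 7 + 4 = 11)
(83 + J(2))*N(9, u) = (83 + 2)*11 = 85*11 = 935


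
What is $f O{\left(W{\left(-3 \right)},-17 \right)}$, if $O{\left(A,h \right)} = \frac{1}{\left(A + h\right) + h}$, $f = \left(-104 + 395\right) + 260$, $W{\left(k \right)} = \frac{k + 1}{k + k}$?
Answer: $- \frac{1653}{101} \approx -16.366$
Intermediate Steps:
$W{\left(k \right)} = \frac{1 + k}{2 k}$
$f = 551$ ($f = 291 + 260 = 551$)
$O{\left(A,h \right)} = \frac{1}{A + 2 h}$
$f O{\left(W{\left(-3 \right)},-17 \right)} = \frac{551}{\frac{1 - 3}{2 \left(-3\right)} + 2 \left(-17\right)} = \frac{551}{\frac{1}{2} \left(- \frac{1}{3}\right) \left(-2\right) - 34} = \frac{551}{\frac{1}{3} - 34} = \frac{551}{- \frac{101}{3}} = 551 \left(- \frac{3}{101}\right) = - \frac{1653}{101}$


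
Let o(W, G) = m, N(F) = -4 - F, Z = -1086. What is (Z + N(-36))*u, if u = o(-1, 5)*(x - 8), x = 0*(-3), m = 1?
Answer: 8432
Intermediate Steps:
o(W, G) = 1
x = 0
u = -8 (u = 1*(0 - 8) = 1*(-8) = -8)
(Z + N(-36))*u = (-1086 + (-4 - 1*(-36)))*(-8) = (-1086 + (-4 + 36))*(-8) = (-1086 + 32)*(-8) = -1054*(-8) = 8432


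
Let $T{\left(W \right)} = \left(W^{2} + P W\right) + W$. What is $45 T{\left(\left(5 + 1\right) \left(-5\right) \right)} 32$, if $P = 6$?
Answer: $993600$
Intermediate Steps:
$T{\left(W \right)} = W^{2} + 7 W$ ($T{\left(W \right)} = \left(W^{2} + 6 W\right) + W = W^{2} + 7 W$)
$45 T{\left(\left(5 + 1\right) \left(-5\right) \right)} 32 = 45 \left(5 + 1\right) \left(-5\right) \left(7 + \left(5 + 1\right) \left(-5\right)\right) 32 = 45 \cdot 6 \left(-5\right) \left(7 + 6 \left(-5\right)\right) 32 = 45 \left(- 30 \left(7 - 30\right)\right) 32 = 45 \left(\left(-30\right) \left(-23\right)\right) 32 = 45 \cdot 690 \cdot 32 = 31050 \cdot 32 = 993600$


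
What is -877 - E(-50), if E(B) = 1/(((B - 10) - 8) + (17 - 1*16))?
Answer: -58758/67 ≈ -876.99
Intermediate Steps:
E(B) = 1/(-17 + B) (E(B) = 1/(((-10 + B) - 8) + (17 - 16)) = 1/((-18 + B) + 1) = 1/(-17 + B))
-877 - E(-50) = -877 - 1/(-17 - 50) = -877 - 1/(-67) = -877 - 1*(-1/67) = -877 + 1/67 = -58758/67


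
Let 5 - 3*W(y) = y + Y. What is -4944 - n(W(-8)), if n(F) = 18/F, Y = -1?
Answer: -34635/7 ≈ -4947.9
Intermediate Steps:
W(y) = 2 - y/3 (W(y) = 5/3 - (y - 1)/3 = 5/3 - (-1 + y)/3 = 5/3 + (1/3 - y/3) = 2 - y/3)
-4944 - n(W(-8)) = -4944 - 18/(2 - 1/3*(-8)) = -4944 - 18/(2 + 8/3) = -4944 - 18/14/3 = -4944 - 18*3/14 = -4944 - 1*27/7 = -4944 - 27/7 = -34635/7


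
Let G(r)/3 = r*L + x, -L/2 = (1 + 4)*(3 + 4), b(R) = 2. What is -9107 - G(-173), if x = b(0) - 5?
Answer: -45428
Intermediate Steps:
L = -70 (L = -2*(1 + 4)*(3 + 4) = -10*7 = -2*35 = -70)
x = -3 (x = 2 - 5 = -3)
G(r) = -9 - 210*r (G(r) = 3*(r*(-70) - 3) = 3*(-70*r - 3) = 3*(-3 - 70*r) = -9 - 210*r)
-9107 - G(-173) = -9107 - (-9 - 210*(-173)) = -9107 - (-9 + 36330) = -9107 - 1*36321 = -9107 - 36321 = -45428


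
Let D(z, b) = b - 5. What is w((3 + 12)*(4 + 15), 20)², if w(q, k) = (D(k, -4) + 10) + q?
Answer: 81796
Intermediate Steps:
D(z, b) = -5 + b
w(q, k) = 1 + q (w(q, k) = ((-5 - 4) + 10) + q = (-9 + 10) + q = 1 + q)
w((3 + 12)*(4 + 15), 20)² = (1 + (3 + 12)*(4 + 15))² = (1 + 15*19)² = (1 + 285)² = 286² = 81796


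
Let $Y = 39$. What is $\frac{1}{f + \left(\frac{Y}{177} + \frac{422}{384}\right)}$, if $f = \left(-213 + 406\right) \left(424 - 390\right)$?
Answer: $\frac{11328}{74349281} \approx 0.00015236$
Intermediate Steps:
$f = 6562$ ($f = 193 \cdot 34 = 6562$)
$\frac{1}{f + \left(\frac{Y}{177} + \frac{422}{384}\right)} = \frac{1}{6562 + \left(\frac{39}{177} + \frac{422}{384}\right)} = \frac{1}{6562 + \left(39 \cdot \frac{1}{177} + 422 \cdot \frac{1}{384}\right)} = \frac{1}{6562 + \left(\frac{13}{59} + \frac{211}{192}\right)} = \frac{1}{6562 + \frac{14945}{11328}} = \frac{1}{\frac{74349281}{11328}} = \frac{11328}{74349281}$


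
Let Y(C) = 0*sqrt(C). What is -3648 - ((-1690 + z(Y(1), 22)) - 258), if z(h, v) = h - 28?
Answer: -1672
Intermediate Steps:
Y(C) = 0
z(h, v) = -28 + h
-3648 - ((-1690 + z(Y(1), 22)) - 258) = -3648 - ((-1690 + (-28 + 0)) - 258) = -3648 - ((-1690 - 28) - 258) = -3648 - (-1718 - 258) = -3648 - 1*(-1976) = -3648 + 1976 = -1672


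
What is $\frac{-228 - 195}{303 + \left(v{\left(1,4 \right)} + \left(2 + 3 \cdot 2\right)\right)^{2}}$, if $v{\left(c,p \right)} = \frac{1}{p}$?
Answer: $- \frac{2256}{1979} \approx -1.14$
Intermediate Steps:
$\frac{-228 - 195}{303 + \left(v{\left(1,4 \right)} + \left(2 + 3 \cdot 2\right)\right)^{2}} = \frac{-228 - 195}{303 + \left(\frac{1}{4} + \left(2 + 3 \cdot 2\right)\right)^{2}} = - \frac{423}{303 + \left(\frac{1}{4} + \left(2 + 6\right)\right)^{2}} = - \frac{423}{303 + \left(\frac{1}{4} + 8\right)^{2}} = - \frac{423}{303 + \left(\frac{33}{4}\right)^{2}} = - \frac{423}{303 + \frac{1089}{16}} = - \frac{423}{\frac{5937}{16}} = \left(-423\right) \frac{16}{5937} = - \frac{2256}{1979}$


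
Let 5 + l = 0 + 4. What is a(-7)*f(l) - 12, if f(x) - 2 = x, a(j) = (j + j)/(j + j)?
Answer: -11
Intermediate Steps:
a(j) = 1 (a(j) = (2*j)/((2*j)) = (2*j)*(1/(2*j)) = 1)
l = -1 (l = -5 + (0 + 4) = -5 + 4 = -1)
f(x) = 2 + x
a(-7)*f(l) - 12 = 1*(2 - 1) - 12 = 1*1 - 12 = 1 - 12 = -11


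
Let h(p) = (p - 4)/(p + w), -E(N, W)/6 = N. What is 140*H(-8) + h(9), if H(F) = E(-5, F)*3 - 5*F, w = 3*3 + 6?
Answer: 436805/24 ≈ 18200.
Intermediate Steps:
E(N, W) = -6*N
w = 15 (w = 9 + 6 = 15)
h(p) = (-4 + p)/(15 + p) (h(p) = (p - 4)/(p + 15) = (-4 + p)/(15 + p))
H(F) = 90 - 5*F (H(F) = -6*(-5)*3 - 5*F = 30*3 - 5*F = 90 - 5*F)
140*H(-8) + h(9) = 140*(90 - 5*(-8)) + (-4 + 9)/(15 + 9) = 140*(90 + 40) + 5/24 = 140*130 + (1/24)*5 = 18200 + 5/24 = 436805/24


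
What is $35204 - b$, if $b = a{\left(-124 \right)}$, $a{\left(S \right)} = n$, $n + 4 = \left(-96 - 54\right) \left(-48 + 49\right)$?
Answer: $35358$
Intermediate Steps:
$n = -154$ ($n = -4 + \left(-96 - 54\right) \left(-48 + 49\right) = -4 - 150 = -154$)
$a{\left(S \right)} = -154$
$b = -154$
$35204 - b = 35204 - -154 = 35204 + 154 = 35358$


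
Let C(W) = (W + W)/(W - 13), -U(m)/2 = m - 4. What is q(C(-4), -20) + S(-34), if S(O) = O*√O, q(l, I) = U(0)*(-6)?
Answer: -48 - 34*I*√34 ≈ -48.0 - 198.25*I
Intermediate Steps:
U(m) = 8 - 2*m (U(m) = -2*(m - 4) = -2*(-4 + m) = 8 - 2*m)
C(W) = 2*W/(-13 + W) (C(W) = (2*W)/(-13 + W) = 2*W/(-13 + W))
q(l, I) = -48 (q(l, I) = (8 - 2*0)*(-6) = (8 + 0)*(-6) = 8*(-6) = -48)
S(O) = O^(3/2)
q(C(-4), -20) + S(-34) = -48 + (-34)^(3/2) = -48 - 34*I*√34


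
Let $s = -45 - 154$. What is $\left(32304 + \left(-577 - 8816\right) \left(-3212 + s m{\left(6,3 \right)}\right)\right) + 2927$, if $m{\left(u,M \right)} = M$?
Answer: $35813168$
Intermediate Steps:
$s = -199$ ($s = -45 - 154 = -199$)
$\left(32304 + \left(-577 - 8816\right) \left(-3212 + s m{\left(6,3 \right)}\right)\right) + 2927 = \left(32304 + \left(-577 - 8816\right) \left(-3212 - 597\right)\right) + 2927 = \left(32304 - 9393 \left(-3212 - 597\right)\right) + 2927 = \left(32304 - -35777937\right) + 2927 = \left(32304 + 35777937\right) + 2927 = 35810241 + 2927 = 35813168$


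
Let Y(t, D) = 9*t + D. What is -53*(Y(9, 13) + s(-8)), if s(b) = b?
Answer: -4558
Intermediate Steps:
Y(t, D) = D + 9*t
-53*(Y(9, 13) + s(-8)) = -53*((13 + 9*9) - 8) = -53*((13 + 81) - 8) = -53*(94 - 8) = -53*86 = -4558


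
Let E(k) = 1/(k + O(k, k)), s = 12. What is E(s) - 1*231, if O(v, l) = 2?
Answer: -3233/14 ≈ -230.93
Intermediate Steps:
E(k) = 1/(2 + k) (E(k) = 1/(k + 2) = 1/(2 + k))
E(s) - 1*231 = 1/(2 + 12) - 1*231 = 1/14 - 231 = -3233/14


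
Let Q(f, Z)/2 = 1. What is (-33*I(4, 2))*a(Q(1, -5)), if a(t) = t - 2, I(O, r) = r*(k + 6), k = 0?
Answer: 0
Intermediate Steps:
Q(f, Z) = 2 (Q(f, Z) = 2*1 = 2)
I(O, r) = 6*r (I(O, r) = r*(0 + 6) = r*6 = 6*r)
a(t) = -2 + t
(-33*I(4, 2))*a(Q(1, -5)) = (-198*2)*(-2 + 2) = -33*12*0 = -396*0 = 0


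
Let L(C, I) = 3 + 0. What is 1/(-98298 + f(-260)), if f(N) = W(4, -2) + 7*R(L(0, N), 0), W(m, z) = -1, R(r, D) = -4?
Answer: -1/98327 ≈ -1.0170e-5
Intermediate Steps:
L(C, I) = 3
f(N) = -29 (f(N) = -1 + 7*(-4) = -1 - 28 = -29)
1/(-98298 + f(-260)) = 1/(-98298 - 29) = 1/(-98327) = -1/98327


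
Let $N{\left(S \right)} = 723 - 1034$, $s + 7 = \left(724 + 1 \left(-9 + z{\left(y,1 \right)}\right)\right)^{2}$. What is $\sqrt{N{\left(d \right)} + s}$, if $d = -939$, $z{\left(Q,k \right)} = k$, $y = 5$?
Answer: $\sqrt{512338} \approx 715.78$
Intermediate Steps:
$s = 512649$ ($s = -7 + \left(724 + 1 \left(-9 + 1\right)\right)^{2} = -7 + \left(724 + 1 \left(-8\right)\right)^{2} = -7 + \left(724 - 8\right)^{2} = -7 + 716^{2} = -7 + 512656 = 512649$)
$N{\left(S \right)} = -311$
$\sqrt{N{\left(d \right)} + s} = \sqrt{-311 + 512649} = \sqrt{512338}$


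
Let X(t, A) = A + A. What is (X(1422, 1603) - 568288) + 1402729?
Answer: 837647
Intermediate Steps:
X(t, A) = 2*A
(X(1422, 1603) - 568288) + 1402729 = (2*1603 - 568288) + 1402729 = (3206 - 568288) + 1402729 = -565082 + 1402729 = 837647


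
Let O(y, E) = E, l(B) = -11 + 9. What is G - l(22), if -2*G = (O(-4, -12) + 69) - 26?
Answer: -27/2 ≈ -13.500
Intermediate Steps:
l(B) = -2
G = -31/2 (G = -((-12 + 69) - 26)/2 = -(57 - 26)/2 = -1/2*31 = -31/2 ≈ -15.500)
G - l(22) = -31/2 - 1*(-2) = -31/2 + 2 = -27/2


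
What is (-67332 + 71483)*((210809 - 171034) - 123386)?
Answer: -347069261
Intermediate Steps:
(-67332 + 71483)*((210809 - 171034) - 123386) = 4151*(39775 - 123386) = 4151*(-83611) = -347069261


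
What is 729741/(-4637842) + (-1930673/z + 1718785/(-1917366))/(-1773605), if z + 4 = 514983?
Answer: -29044258100139797359736/184592783497577978341335 ≈ -0.15734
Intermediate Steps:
z = 514979 (z = -4 + 514983 = 514979)
729741/(-4637842) + (-1930673/z + 1718785/(-1917366))/(-1773605) = 729741/(-4637842) + (-1930673/514979 + 1718785/(-1917366))/(-1773605) = 729741*(-1/4637842) + (-1930673*1/514979 + 1718785*(-1/1917366))*(-1/1773605) = -729741/4637842 + (-1930673/514979 - 1718785/1917366)*(-1/1773605) = -729741/4637842 - 4586944947833/987403225314*(-1/1773605) = -729741/4637842 + 4586944947833/1751263297433036970 = -29044258100139797359736/184592783497577978341335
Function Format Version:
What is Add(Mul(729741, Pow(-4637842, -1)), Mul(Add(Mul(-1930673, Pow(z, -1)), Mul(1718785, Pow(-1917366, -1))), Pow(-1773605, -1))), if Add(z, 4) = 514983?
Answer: Rational(-29044258100139797359736, 184592783497577978341335) ≈ -0.15734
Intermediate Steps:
z = 514979 (z = Add(-4, 514983) = 514979)
Add(Mul(729741, Pow(-4637842, -1)), Mul(Add(Mul(-1930673, Pow(z, -1)), Mul(1718785, Pow(-1917366, -1))), Pow(-1773605, -1))) = Add(Mul(729741, Pow(-4637842, -1)), Mul(Add(Mul(-1930673, Pow(514979, -1)), Mul(1718785, Pow(-1917366, -1))), Pow(-1773605, -1))) = Add(Mul(729741, Rational(-1, 4637842)), Mul(Add(Mul(-1930673, Rational(1, 514979)), Mul(1718785, Rational(-1, 1917366))), Rational(-1, 1773605))) = Add(Rational(-729741, 4637842), Mul(Add(Rational(-1930673, 514979), Rational(-1718785, 1917366)), Rational(-1, 1773605))) = Add(Rational(-729741, 4637842), Mul(Rational(-4586944947833, 987403225314), Rational(-1, 1773605))) = Add(Rational(-729741, 4637842), Rational(4586944947833, 1751263297433036970)) = Rational(-29044258100139797359736, 184592783497577978341335)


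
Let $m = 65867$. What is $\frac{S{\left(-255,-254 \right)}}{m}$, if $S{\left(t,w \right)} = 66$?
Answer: $\frac{66}{65867} \approx 0.001002$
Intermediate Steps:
$\frac{S{\left(-255,-254 \right)}}{m} = \frac{66}{65867}$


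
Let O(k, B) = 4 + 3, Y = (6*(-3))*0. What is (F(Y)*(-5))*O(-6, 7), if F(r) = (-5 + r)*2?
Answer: 350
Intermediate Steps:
Y = 0 (Y = -18*0 = 0)
F(r) = -10 + 2*r
O(k, B) = 7
(F(Y)*(-5))*O(-6, 7) = ((-10 + 2*0)*(-5))*7 = ((-10 + 0)*(-5))*7 = -10*(-5)*7 = 50*7 = 350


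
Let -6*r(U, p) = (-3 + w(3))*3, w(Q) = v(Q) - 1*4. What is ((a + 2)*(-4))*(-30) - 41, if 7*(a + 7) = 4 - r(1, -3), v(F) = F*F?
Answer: -3887/7 ≈ -555.29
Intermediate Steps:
v(F) = F²
w(Q) = -4 + Q² (w(Q) = Q² - 1*4 = Q² - 4 = -4 + Q²)
r(U, p) = -1 (r(U, p) = -(-3 + (-4 + 3²))*3/6 = -(-3 + (-4 + 9))*3/6 = -(-3 + 5)*3/6 = -3/3 = -⅙*6 = -1)
a = -44/7 (a = -7 + (4 - 1*(-1))/7 = -7 + (4 + 1)/7 = -7 + (⅐)*5 = -7 + 5/7 = -44/7 ≈ -6.2857)
((a + 2)*(-4))*(-30) - 41 = ((-44/7 + 2)*(-4))*(-30) - 41 = -30/7*(-4)*(-30) - 41 = (120/7)*(-30) - 41 = -3600/7 - 41 = -3887/7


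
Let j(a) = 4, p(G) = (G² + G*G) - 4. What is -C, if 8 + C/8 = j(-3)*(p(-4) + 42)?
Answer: -2176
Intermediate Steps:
p(G) = -4 + 2*G² (p(G) = (G² + G²) - 4 = 2*G² - 4 = -4 + 2*G²)
C = 2176 (C = -64 + 8*(4*((-4 + 2*(-4)²) + 42)) = -64 + 8*(4*((-4 + 2*16) + 42)) = -64 + 8*(4*((-4 + 32) + 42)) = -64 + 8*(4*(28 + 42)) = -64 + 8*(4*70) = -64 + 8*280 = -64 + 2240 = 2176)
-C = -1*2176 = -2176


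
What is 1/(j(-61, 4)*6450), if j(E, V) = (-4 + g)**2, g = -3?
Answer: 1/316050 ≈ 3.1641e-6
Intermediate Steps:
j(E, V) = 49 (j(E, V) = (-4 - 3)**2 = (-7)**2 = 49)
1/(j(-61, 4)*6450) = 1/(49*6450) = (1/49)*(1/6450) = 1/316050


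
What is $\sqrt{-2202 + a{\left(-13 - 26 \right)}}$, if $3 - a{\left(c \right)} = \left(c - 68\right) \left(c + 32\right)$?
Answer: $2 i \sqrt{737} \approx 54.295 i$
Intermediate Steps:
$a{\left(c \right)} = 3 - \left(-68 + c\right) \left(32 + c\right)$ ($a{\left(c \right)} = 3 - \left(c - 68\right) \left(c + 32\right) = 3 - \left(-68 + c\right) \left(32 + c\right)$)
$\sqrt{-2202 + a{\left(-13 - 26 \right)}} = \sqrt{-2202 + \left(2179 - \left(-13 - 26\right)^{2} + 36 \left(-13 - 26\right)\right)} = \sqrt{-2202 + \left(2179 - \left(-39\right)^{2} + 36 \left(-39\right)\right)} = \sqrt{-2202 - 746} = \sqrt{-2948} = 2 i \sqrt{737}$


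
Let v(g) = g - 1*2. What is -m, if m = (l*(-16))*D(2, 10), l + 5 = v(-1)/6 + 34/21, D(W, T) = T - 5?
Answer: -6520/21 ≈ -310.48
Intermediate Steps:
v(g) = -2 + g (v(g) = g - 2 = -2 + g)
D(W, T) = -5 + T
l = -163/42 (l = -5 + ((-2 - 1)/6 + 34/21) = -5 + (-3*⅙ + 34*(1/21)) = -5 + (-½ + 34/21) = -5 + 47/42 = -163/42 ≈ -3.8810)
m = 6520/21 (m = (-163/42*(-16))*(-5 + 10) = (1304/21)*5 = 6520/21 ≈ 310.48)
-m = -1*6520/21 = -6520/21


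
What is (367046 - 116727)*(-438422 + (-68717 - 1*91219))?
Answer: -149780376202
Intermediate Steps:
(367046 - 116727)*(-438422 + (-68717 - 1*91219)) = 250319*(-438422 + (-68717 - 91219)) = 250319*(-438422 - 159936) = 250319*(-598358) = -149780376202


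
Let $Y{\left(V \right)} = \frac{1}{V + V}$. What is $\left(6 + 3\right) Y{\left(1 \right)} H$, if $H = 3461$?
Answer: $\frac{31149}{2} \approx 15575.0$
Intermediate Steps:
$Y{\left(V \right)} = \frac{1}{2 V}$
$\left(6 + 3\right) Y{\left(1 \right)} H = \left(6 + 3\right) \frac{1}{2 \cdot 1} \cdot 3461 = 9 \cdot \frac{1}{2} \cdot 1 \cdot 3461 = 9 \cdot \frac{1}{2} \cdot 3461 = \frac{9}{2} \cdot 3461 = \frac{31149}{2}$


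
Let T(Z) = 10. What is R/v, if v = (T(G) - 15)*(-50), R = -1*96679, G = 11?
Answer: -96679/250 ≈ -386.72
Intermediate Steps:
R = -96679
v = 250 (v = (10 - 15)*(-50) = -5*(-50) = 250)
R/v = -96679/250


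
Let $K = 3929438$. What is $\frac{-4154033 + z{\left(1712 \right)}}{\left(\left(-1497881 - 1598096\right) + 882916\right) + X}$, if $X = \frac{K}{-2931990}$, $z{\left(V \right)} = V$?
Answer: $\frac{6087281824395}{3244338325414} \approx 1.8763$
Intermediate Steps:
$X = - \frac{1964719}{1465995}$ ($X = \frac{3929438}{-2931990} = 3929438 \left(- \frac{1}{2931990}\right) = - \frac{1964719}{1465995} \approx -1.3402$)
$\frac{-4154033 + z{\left(1712 \right)}}{\left(\left(-1497881 - 1598096\right) + 882916\right) + X} = \frac{-4154033 + 1712}{\left(\left(-1497881 - 1598096\right) + 882916\right) - \frac{1964719}{1465995}} = - \frac{4152321}{\left(-3095977 + 882916\right) - \frac{1964719}{1465995}} = - \frac{4152321}{-2213061 - \frac{1964719}{1465995}} = - \frac{4152321}{- \frac{3244338325414}{1465995}} = \left(-4152321\right) \left(- \frac{1465995}{3244338325414}\right) = \frac{6087281824395}{3244338325414}$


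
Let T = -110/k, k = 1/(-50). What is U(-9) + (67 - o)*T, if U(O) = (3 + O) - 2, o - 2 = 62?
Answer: 16492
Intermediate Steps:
o = 64 (o = 2 + 62 = 64)
k = -1/50 ≈ -0.020000
U(O) = 1 + O
T = 5500 (T = -110/(-1/50) = -110*(-50) = 5500)
U(-9) + (67 - o)*T = (1 - 9) + (67 - 1*64)*5500 = -8 + (67 - 64)*5500 = -8 + 3*5500 = -8 + 16500 = 16492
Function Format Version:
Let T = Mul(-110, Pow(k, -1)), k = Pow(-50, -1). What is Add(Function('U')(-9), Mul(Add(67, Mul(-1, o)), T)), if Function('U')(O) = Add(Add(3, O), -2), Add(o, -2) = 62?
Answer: 16492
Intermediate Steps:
o = 64 (o = Add(2, 62) = 64)
k = Rational(-1, 50) ≈ -0.020000
Function('U')(O) = Add(1, O)
T = 5500 (T = Mul(-110, Pow(Rational(-1, 50), -1)) = Mul(-110, -50) = 5500)
Add(Function('U')(-9), Mul(Add(67, Mul(-1, o)), T)) = Add(Add(1, -9), Mul(Add(67, Mul(-1, 64)), 5500)) = Add(-8, Mul(Add(67, -64), 5500)) = Add(-8, Mul(3, 5500)) = Add(-8, 16500) = 16492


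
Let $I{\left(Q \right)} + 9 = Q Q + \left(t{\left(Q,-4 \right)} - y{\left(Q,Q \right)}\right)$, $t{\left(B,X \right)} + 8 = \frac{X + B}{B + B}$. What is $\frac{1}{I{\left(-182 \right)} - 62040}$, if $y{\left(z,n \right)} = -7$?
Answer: $- \frac{182}{5264439} \approx -3.4572 \cdot 10^{-5}$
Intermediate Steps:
$t{\left(B,X \right)} = -8 + \frac{B + X}{2 B}$ ($t{\left(B,X \right)} = -8 + \frac{X + B}{B + B} = -8 + \frac{B + X}{2 B}$)
$I{\left(Q \right)} = -2 + Q^{2} + \frac{-4 - 15 Q}{2 Q}$ ($I{\left(Q \right)} = -9 + \left(Q Q + \left(\frac{-4 - 15 Q}{2 Q} - -7\right)\right) = -9 + \left(Q^{2} + \left(\frac{-4 - 15 Q}{2 Q} + 7\right)\right) = -9 + \left(Q^{2} + \left(7 + \frac{-4 - 15 Q}{2 Q}\right)\right) = -9 + \left(7 + Q^{2} + \frac{-4 - 15 Q}{2 Q}\right) = -2 + Q^{2} + \frac{-4 - 15 Q}{2 Q}$)
$\frac{1}{I{\left(-182 \right)} - 62040} = \frac{1}{\left(- \frac{19}{2} + \left(-182\right)^{2} - \frac{2}{-182}\right) - 62040} = \frac{1}{\left(- \frac{19}{2} + 33124 - - \frac{1}{91}\right) - 62040} = \frac{1}{\left(- \frac{19}{2} + 33124 + \frac{1}{91}\right) - 62040} = \frac{1}{\frac{6026841}{182} - 62040} = \frac{1}{- \frac{5264439}{182}} = - \frac{182}{5264439}$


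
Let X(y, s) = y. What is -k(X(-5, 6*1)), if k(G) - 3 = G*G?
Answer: -28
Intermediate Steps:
k(G) = 3 + G² (k(G) = 3 + G*G = 3 + G²)
-k(X(-5, 6*1)) = -(3 + (-5)²) = -(3 + 25) = -1*28 = -28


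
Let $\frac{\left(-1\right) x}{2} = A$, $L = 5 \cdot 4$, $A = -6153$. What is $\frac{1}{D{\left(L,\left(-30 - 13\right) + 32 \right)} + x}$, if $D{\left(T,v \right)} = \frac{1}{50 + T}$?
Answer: $\frac{70}{861421} \approx 8.1261 \cdot 10^{-5}$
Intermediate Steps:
$L = 20$
$x = 12306$ ($x = \left(-2\right) \left(-6153\right) = 12306$)
$\frac{1}{D{\left(L,\left(-30 - 13\right) + 32 \right)} + x} = \frac{1}{\frac{1}{50 + 20} + 12306} = \frac{1}{\frac{1}{70} + 12306} = \frac{1}{\frac{861421}{70}} = \frac{70}{861421}$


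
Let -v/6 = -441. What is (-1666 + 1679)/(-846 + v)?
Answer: 13/1800 ≈ 0.0072222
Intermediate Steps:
v = 2646 (v = -6*(-441) = 2646)
(-1666 + 1679)/(-846 + v) = (-1666 + 1679)/(-846 + 2646) = 13/1800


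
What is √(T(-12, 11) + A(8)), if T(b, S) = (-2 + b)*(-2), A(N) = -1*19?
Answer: 3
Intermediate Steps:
A(N) = -19
T(b, S) = 4 - 2*b
√(T(-12, 11) + A(8)) = √((4 - 2*(-12)) - 19) = √((4 + 24) - 19) = √(28 - 19) = √9 = 3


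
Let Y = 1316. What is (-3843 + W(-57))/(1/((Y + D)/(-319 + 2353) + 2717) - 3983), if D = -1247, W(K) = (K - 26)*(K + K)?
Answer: -10351035231/7337278789 ≈ -1.4107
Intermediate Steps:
W(K) = 2*K*(-26 + K) (W(K) = (-26 + K)*(2*K) = 2*K*(-26 + K))
(-3843 + W(-57))/(1/((Y + D)/(-319 + 2353) + 2717) - 3983) = (-3843 + 2*(-57)*(-26 - 57))/(1/((1316 - 1247)/(-319 + 2353) + 2717) - 3983) = (-3843 + 2*(-57)*(-83))/(1/(69/2034 + 2717) - 3983) = (-3843 + 9462)/(1/(69*(1/2034) + 2717) - 3983) = 5619/(1/(23/678 + 2717) - 3983) = 5619/(1/(1842149/678) - 3983) = 5619/(678/1842149 - 3983) = 5619/(-7337278789/1842149) = 5619*(-1842149/7337278789) = -10351035231/7337278789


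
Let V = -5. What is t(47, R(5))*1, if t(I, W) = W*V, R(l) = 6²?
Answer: -180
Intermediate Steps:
R(l) = 36
t(I, W) = -5*W (t(I, W) = W*(-5) = -5*W)
t(47, R(5))*1 = -5*36*1 = -180*1 = -180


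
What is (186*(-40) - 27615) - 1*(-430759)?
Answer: 395704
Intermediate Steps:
(186*(-40) - 27615) - 1*(-430759) = (-7440 - 27615) + 430759 = -35055 + 430759 = 395704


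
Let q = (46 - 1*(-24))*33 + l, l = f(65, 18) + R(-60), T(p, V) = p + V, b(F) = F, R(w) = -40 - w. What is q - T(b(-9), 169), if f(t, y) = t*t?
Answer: 6395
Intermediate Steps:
f(t, y) = t²
T(p, V) = V + p
l = 4245 (l = 65² + (-40 - 1*(-60)) = 4225 + (-40 + 60) = 4225 + 20 = 4245)
q = 6555 (q = (46 - 1*(-24))*33 + 4245 = (46 + 24)*33 + 4245 = 70*33 + 4245 = 2310 + 4245 = 6555)
q - T(b(-9), 169) = 6555 - (169 - 9) = 6555 - 1*160 = 6555 - 160 = 6395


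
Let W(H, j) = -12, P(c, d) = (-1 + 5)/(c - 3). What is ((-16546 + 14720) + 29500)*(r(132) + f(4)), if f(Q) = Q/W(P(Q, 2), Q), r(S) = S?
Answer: 10931230/3 ≈ 3.6437e+6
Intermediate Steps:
P(c, d) = 4/(-3 + c)
f(Q) = -Q/12 (f(Q) = Q/(-12) = Q*(-1/12) = -Q/12)
((-16546 + 14720) + 29500)*(r(132) + f(4)) = ((-16546 + 14720) + 29500)*(132 - 1/12*4) = (-1826 + 29500)*(132 - ⅓) = 27674*(395/3) = 10931230/3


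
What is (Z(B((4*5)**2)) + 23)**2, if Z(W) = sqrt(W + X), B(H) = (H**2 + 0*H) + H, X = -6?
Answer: (23 + sqrt(160394))**2 ≈ 1.7935e+5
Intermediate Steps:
B(H) = H + H**2 (B(H) = (H**2 + 0) + H = H**2 + H = H + H**2)
Z(W) = sqrt(-6 + W) (Z(W) = sqrt(W - 6) = sqrt(-6 + W))
(Z(B((4*5)**2)) + 23)**2 = (sqrt(-6 + (4*5)**2*(1 + (4*5)**2)) + 23)**2 = (sqrt(-6 + 20**2*(1 + 20**2)) + 23)**2 = (sqrt(-6 + 400*(1 + 400)) + 23)**2 = (sqrt(-6 + 400*401) + 23)**2 = (sqrt(-6 + 160400) + 23)**2 = (sqrt(160394) + 23)**2 = (23 + sqrt(160394))**2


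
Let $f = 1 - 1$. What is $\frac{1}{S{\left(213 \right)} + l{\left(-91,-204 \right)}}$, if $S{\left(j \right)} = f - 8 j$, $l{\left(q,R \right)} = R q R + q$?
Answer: $- \frac{1}{3788851} \approx -2.6393 \cdot 10^{-7}$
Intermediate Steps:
$l{\left(q,R \right)} = q + q R^{2}$ ($l{\left(q,R \right)} = q R^{2} + q = q + q R^{2}$)
$f = 0$ ($f = 1 - 1 = 0$)
$S{\left(j \right)} = - 8 j$ ($S{\left(j \right)} = 0 - 8 j = - 8 j$)
$\frac{1}{S{\left(213 \right)} + l{\left(-91,-204 \right)}} = \frac{1}{\left(-8\right) 213 - 91 \left(1 + \left(-204\right)^{2}\right)} = \frac{1}{-1704 - 91 \left(1 + 41616\right)} = \frac{1}{-1704 - 3787147} = \frac{1}{-3788851} = - \frac{1}{3788851}$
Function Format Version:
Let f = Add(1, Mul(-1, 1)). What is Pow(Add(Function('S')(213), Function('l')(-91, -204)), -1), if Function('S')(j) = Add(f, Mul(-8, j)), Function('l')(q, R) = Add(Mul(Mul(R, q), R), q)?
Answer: Rational(-1, 3788851) ≈ -2.6393e-7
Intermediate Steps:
Function('l')(q, R) = Add(q, Mul(q, Pow(R, 2))) (Function('l')(q, R) = Add(Mul(q, Pow(R, 2)), q) = Add(q, Mul(q, Pow(R, 2))))
f = 0 (f = Add(1, -1) = 0)
Function('S')(j) = Mul(-8, j) (Function('S')(j) = Add(0, Mul(-8, j)) = Mul(-8, j))
Pow(Add(Function('S')(213), Function('l')(-91, -204)), -1) = Pow(Add(Mul(-8, 213), Mul(-91, Add(1, Pow(-204, 2)))), -1) = Pow(Add(-1704, Mul(-91, Add(1, 41616))), -1) = Pow(Add(-1704, Mul(-91, 41617)), -1) = Pow(Add(-1704, -3787147), -1) = Pow(-3788851, -1) = Rational(-1, 3788851)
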